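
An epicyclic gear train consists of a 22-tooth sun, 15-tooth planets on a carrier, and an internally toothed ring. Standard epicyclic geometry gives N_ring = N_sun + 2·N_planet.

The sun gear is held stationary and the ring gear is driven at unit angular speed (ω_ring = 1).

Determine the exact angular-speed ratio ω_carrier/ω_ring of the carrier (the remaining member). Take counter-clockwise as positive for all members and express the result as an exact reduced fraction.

N_ring = 22 + 2·15 = 52
22(ω_s−ω_c) = −52(ω_r−ω_c),  ω_s=0, ω_r=1
22(0−ω_c) = −52(1−ω_c)  ⇒  74ω_c = 52  ⇒  ω_c = 26/37
ω_c/ω_r = 26/37

26/37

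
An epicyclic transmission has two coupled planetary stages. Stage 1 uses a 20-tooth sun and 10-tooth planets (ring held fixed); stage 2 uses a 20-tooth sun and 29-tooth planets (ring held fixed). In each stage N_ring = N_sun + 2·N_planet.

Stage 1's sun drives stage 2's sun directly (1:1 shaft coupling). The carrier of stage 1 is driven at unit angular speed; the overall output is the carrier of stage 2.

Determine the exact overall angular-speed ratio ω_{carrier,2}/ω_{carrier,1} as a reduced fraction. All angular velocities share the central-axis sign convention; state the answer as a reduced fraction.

Stage 1: N_ring = 20 + 2·10 = 40
Stage 1: 20(ω_s−ω_c) = −40(ω_r−ω_c),  ω_r=0, ω_c=1
Stage 1: ω_s = 1 − (40/20)(0−1) = 3
  ⇒ ω_s¹/ω_c¹ = 3
Stage 2: N_ring = 20 + 2·29 = 78
Stage 2: 20(ω_s−ω_c) = −78(ω_r−ω_c),  ω_r=0, ω_s=1
Stage 2: 20(1−ω_c) = −78(0−ω_c)  ⇒  98ω_c = 20  ⇒  ω_c = 10/49
  ⇒ ω_c²/ω_s² = 10/49
Coupling ω_s² = ω_s¹ ⇒ overall = 3 × 10/49 = 30/49

30/49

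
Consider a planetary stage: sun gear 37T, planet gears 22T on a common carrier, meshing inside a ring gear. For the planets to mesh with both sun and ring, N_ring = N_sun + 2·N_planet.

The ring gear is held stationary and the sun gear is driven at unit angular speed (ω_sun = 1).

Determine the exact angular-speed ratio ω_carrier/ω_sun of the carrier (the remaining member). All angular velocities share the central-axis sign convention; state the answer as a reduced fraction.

37/118

N_ring = 37 + 2·22 = 81
37(ω_s−ω_c) = −81(ω_r−ω_c),  ω_r=0, ω_s=1
37(1−ω_c) = −81(0−ω_c)  ⇒  118ω_c = 37  ⇒  ω_c = 37/118
ω_c/ω_s = 37/118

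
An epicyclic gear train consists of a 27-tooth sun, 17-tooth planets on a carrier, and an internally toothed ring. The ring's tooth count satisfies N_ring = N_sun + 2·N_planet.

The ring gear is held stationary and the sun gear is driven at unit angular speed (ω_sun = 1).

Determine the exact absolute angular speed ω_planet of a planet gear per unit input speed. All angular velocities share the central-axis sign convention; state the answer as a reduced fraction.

-27/34

N_ring = 27 + 2·17 = 61
27(ω_s−ω_c) = −61(ω_r−ω_c),  ω_r=0, ω_s=1
27(1−ω_c) = −61(0−ω_c)  ⇒  88ω_c = 27  ⇒  ω_c = 27/88
sun–planet: 27·(1−27/88) = −17·(ω_p−ω_c)  ⇒  ω_p−ω_c = −(27/17)·(61/88) = -1647/1496
ω_p = 27/88 − 1647/1496 = -27/34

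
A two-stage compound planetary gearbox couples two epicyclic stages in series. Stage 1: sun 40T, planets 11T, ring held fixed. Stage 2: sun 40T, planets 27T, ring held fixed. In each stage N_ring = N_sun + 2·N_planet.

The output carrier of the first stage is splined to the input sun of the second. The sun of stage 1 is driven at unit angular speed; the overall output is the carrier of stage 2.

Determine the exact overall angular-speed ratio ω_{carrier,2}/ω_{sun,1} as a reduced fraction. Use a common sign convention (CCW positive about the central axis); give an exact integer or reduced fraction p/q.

400/3417

Stage 1: N_ring = 40 + 2·11 = 62
Stage 1: 40(ω_s−ω_c) = −62(ω_r−ω_c),  ω_r=0, ω_s=1
Stage 1: 40(1−ω_c) = −62(0−ω_c)  ⇒  102ω_c = 40  ⇒  ω_c = 20/51
  ⇒ ω_c¹/ω_s¹ = 20/51
Stage 2: N_ring = 40 + 2·27 = 94
Stage 2: 40(ω_s−ω_c) = −94(ω_r−ω_c),  ω_r=0, ω_s=1
Stage 2: 40(1−ω_c) = −94(0−ω_c)  ⇒  134ω_c = 40  ⇒  ω_c = 20/67
  ⇒ ω_c²/ω_s² = 20/67
Coupling ω_s² = ω_c¹ ⇒ overall = 20/51 × 20/67 = 400/3417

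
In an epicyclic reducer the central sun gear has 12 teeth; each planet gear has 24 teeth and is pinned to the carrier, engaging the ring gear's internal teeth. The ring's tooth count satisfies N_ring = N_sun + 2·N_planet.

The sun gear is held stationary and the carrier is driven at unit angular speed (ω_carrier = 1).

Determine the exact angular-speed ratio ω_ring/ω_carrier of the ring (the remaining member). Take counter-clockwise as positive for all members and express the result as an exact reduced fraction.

6/5

N_ring = 12 + 2·24 = 60
12(ω_s−ω_c) = −60(ω_r−ω_c),  ω_s=0, ω_c=1
ω_r = 1 − (12/60)(0−1) = 6/5
ω_r/ω_c = 6/5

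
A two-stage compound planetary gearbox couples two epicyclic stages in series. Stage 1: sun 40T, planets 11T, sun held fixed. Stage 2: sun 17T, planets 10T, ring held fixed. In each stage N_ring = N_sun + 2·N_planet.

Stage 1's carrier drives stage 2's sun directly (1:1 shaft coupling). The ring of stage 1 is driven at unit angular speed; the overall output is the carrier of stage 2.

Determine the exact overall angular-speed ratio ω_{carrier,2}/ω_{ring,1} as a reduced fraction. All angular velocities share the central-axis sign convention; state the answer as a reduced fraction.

Stage 1: N_ring = 40 + 2·11 = 62
Stage 1: 40(ω_s−ω_c) = −62(ω_r−ω_c),  ω_s=0, ω_r=1
Stage 1: 40(0−ω_c) = −62(1−ω_c)  ⇒  102ω_c = 62  ⇒  ω_c = 31/51
  ⇒ ω_c¹/ω_r¹ = 31/51
Stage 2: N_ring = 17 + 2·10 = 37
Stage 2: 17(ω_s−ω_c) = −37(ω_r−ω_c),  ω_r=0, ω_s=1
Stage 2: 17(1−ω_c) = −37(0−ω_c)  ⇒  54ω_c = 17  ⇒  ω_c = 17/54
  ⇒ ω_c²/ω_s² = 17/54
Coupling ω_s² = ω_c¹ ⇒ overall = 31/51 × 17/54 = 31/162

31/162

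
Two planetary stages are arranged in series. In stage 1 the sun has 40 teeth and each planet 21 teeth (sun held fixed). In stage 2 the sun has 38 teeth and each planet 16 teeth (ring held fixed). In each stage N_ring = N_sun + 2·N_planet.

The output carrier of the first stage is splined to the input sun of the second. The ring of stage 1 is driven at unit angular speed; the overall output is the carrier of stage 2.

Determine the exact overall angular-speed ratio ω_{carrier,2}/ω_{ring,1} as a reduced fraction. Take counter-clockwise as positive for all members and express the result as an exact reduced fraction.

779/3294

Stage 1: N_ring = 40 + 2·21 = 82
Stage 1: 40(ω_s−ω_c) = −82(ω_r−ω_c),  ω_s=0, ω_r=1
Stage 1: 40(0−ω_c) = −82(1−ω_c)  ⇒  122ω_c = 82  ⇒  ω_c = 41/61
  ⇒ ω_c¹/ω_r¹ = 41/61
Stage 2: N_ring = 38 + 2·16 = 70
Stage 2: 38(ω_s−ω_c) = −70(ω_r−ω_c),  ω_r=0, ω_s=1
Stage 2: 38(1−ω_c) = −70(0−ω_c)  ⇒  108ω_c = 38  ⇒  ω_c = 19/54
  ⇒ ω_c²/ω_s² = 19/54
Coupling ω_s² = ω_c¹ ⇒ overall = 41/61 × 19/54 = 779/3294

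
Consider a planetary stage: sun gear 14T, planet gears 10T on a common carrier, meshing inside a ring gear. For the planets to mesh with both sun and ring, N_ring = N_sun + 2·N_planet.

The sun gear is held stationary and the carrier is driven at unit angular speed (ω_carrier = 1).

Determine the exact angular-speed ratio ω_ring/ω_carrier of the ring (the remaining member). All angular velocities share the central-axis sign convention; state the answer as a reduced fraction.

N_ring = 14 + 2·10 = 34
14(ω_s−ω_c) = −34(ω_r−ω_c),  ω_s=0, ω_c=1
ω_r = 1 − (14/34)(0−1) = 24/17
ω_r/ω_c = 24/17

24/17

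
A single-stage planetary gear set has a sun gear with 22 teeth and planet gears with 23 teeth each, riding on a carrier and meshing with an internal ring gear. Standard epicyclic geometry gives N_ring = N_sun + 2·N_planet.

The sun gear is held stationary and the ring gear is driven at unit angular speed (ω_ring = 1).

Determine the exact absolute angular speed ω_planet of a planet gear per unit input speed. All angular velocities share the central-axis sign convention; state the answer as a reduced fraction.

34/23

N_ring = 22 + 2·23 = 68
22(ω_s−ω_c) = −68(ω_r−ω_c),  ω_s=0, ω_r=1
22(0−ω_c) = −68(1−ω_c)  ⇒  90ω_c = 68  ⇒  ω_c = 34/45
sun–planet: 22·(0−34/45) = −23·(ω_p−ω_c)  ⇒  ω_p−ω_c = −(22/23)·(-34/45) = 748/1035
ω_p = 34/45 + 748/1035 = 34/23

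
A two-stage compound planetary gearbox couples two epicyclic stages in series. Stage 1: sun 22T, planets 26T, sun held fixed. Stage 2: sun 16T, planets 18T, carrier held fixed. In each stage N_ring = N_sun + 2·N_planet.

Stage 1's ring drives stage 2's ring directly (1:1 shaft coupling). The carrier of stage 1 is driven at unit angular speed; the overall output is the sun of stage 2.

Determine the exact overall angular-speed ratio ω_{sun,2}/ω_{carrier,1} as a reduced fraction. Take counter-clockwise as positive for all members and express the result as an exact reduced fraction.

-156/37

Stage 1: N_ring = 22 + 2·26 = 74
Stage 1: 22(ω_s−ω_c) = −74(ω_r−ω_c),  ω_s=0, ω_c=1
Stage 1: ω_r = 1 − (22/74)(0−1) = 48/37
  ⇒ ω_r¹/ω_c¹ = 48/37
Stage 2: N_ring = 16 + 2·18 = 52
Stage 2: 16(ω_s−ω_c) = −52(ω_r−ω_c),  ω_c=0, ω_r=1
Stage 2: ω_s = 0 − (52/16)(1−0) = -13/4
  ⇒ ω_s²/ω_r² = -13/4
Coupling ω_r² = ω_r¹ ⇒ overall = 48/37 × -13/4 = -156/37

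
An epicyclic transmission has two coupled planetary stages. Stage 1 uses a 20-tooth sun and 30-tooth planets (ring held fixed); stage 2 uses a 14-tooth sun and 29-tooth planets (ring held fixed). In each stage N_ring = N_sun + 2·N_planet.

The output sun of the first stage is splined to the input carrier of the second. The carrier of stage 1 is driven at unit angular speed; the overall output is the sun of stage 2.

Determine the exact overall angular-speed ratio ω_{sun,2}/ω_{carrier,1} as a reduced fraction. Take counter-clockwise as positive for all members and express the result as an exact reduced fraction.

Stage 1: N_ring = 20 + 2·30 = 80
Stage 1: 20(ω_s−ω_c) = −80(ω_r−ω_c),  ω_r=0, ω_c=1
Stage 1: ω_s = 1 − (80/20)(0−1) = 5
  ⇒ ω_s¹/ω_c¹ = 5
Stage 2: N_ring = 14 + 2·29 = 72
Stage 2: 14(ω_s−ω_c) = −72(ω_r−ω_c),  ω_r=0, ω_c=1
Stage 2: ω_s = 1 − (72/14)(0−1) = 43/7
  ⇒ ω_s²/ω_c² = 43/7
Coupling ω_c² = ω_s¹ ⇒ overall = 5 × 43/7 = 215/7

215/7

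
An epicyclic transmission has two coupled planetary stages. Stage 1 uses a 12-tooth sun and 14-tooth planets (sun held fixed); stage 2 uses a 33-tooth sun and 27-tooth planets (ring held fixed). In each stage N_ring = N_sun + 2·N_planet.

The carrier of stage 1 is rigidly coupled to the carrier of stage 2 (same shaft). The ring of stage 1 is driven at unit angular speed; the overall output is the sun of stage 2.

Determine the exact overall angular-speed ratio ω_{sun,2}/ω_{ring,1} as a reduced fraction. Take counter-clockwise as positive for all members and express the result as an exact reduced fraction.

400/143

Stage 1: N_ring = 12 + 2·14 = 40
Stage 1: 12(ω_s−ω_c) = −40(ω_r−ω_c),  ω_s=0, ω_r=1
Stage 1: 12(0−ω_c) = −40(1−ω_c)  ⇒  52ω_c = 40  ⇒  ω_c = 10/13
  ⇒ ω_c¹/ω_r¹ = 10/13
Stage 2: N_ring = 33 + 2·27 = 87
Stage 2: 33(ω_s−ω_c) = −87(ω_r−ω_c),  ω_r=0, ω_c=1
Stage 2: ω_s = 1 − (87/33)(0−1) = 40/11
  ⇒ ω_s²/ω_c² = 40/11
Coupling ω_c² = ω_c¹ ⇒ overall = 10/13 × 40/11 = 400/143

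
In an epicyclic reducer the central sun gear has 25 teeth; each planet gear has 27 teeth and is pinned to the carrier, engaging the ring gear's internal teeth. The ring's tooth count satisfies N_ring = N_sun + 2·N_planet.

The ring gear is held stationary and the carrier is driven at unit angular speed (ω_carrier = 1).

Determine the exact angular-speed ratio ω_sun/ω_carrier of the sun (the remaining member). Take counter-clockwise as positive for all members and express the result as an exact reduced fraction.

N_ring = 25 + 2·27 = 79
25(ω_s−ω_c) = −79(ω_r−ω_c),  ω_r=0, ω_c=1
ω_s = 1 − (79/25)(0−1) = 104/25
ω_s/ω_c = 104/25

104/25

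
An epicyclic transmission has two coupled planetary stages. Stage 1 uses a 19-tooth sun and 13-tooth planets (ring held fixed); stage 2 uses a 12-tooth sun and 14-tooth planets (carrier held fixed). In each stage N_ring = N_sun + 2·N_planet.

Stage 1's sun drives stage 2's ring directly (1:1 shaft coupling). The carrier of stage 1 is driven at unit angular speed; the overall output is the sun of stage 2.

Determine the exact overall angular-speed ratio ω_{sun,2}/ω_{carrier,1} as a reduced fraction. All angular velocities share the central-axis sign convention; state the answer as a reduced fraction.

-640/57

Stage 1: N_ring = 19 + 2·13 = 45
Stage 1: 19(ω_s−ω_c) = −45(ω_r−ω_c),  ω_r=0, ω_c=1
Stage 1: ω_s = 1 − (45/19)(0−1) = 64/19
  ⇒ ω_s¹/ω_c¹ = 64/19
Stage 2: N_ring = 12 + 2·14 = 40
Stage 2: 12(ω_s−ω_c) = −40(ω_r−ω_c),  ω_c=0, ω_r=1
Stage 2: ω_s = 0 − (40/12)(1−0) = -10/3
  ⇒ ω_s²/ω_r² = -10/3
Coupling ω_r² = ω_s¹ ⇒ overall = 64/19 × -10/3 = -640/57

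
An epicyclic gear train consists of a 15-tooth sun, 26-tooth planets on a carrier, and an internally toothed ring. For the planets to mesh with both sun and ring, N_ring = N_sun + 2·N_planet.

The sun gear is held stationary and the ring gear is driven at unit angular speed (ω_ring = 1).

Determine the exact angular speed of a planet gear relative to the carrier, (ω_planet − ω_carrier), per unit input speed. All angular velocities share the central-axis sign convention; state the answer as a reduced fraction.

1005/2132

N_ring = 15 + 2·26 = 67
15(ω_s−ω_c) = −67(ω_r−ω_c),  ω_s=0, ω_r=1
15(0−ω_c) = −67(1−ω_c)  ⇒  82ω_c = 67  ⇒  ω_c = 67/82
sun–planet: 15·(0−67/82) = −26·(ω_p−ω_c)  ⇒  ω_p−ω_c = −(15/26)·(-67/82) = 1005/2132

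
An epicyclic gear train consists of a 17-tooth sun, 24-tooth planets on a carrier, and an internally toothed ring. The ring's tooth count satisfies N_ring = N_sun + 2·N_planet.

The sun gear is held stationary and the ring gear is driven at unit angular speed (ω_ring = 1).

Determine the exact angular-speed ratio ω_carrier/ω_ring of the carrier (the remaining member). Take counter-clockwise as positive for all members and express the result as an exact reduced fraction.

N_ring = 17 + 2·24 = 65
17(ω_s−ω_c) = −65(ω_r−ω_c),  ω_s=0, ω_r=1
17(0−ω_c) = −65(1−ω_c)  ⇒  82ω_c = 65  ⇒  ω_c = 65/82
ω_c/ω_r = 65/82

65/82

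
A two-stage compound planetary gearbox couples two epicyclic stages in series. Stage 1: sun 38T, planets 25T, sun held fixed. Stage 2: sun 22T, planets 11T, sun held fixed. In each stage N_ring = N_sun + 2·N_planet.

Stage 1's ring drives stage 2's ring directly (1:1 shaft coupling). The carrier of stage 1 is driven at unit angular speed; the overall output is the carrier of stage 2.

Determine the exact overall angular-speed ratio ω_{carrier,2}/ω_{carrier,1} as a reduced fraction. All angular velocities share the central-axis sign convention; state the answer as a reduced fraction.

21/22

Stage 1: N_ring = 38 + 2·25 = 88
Stage 1: 38(ω_s−ω_c) = −88(ω_r−ω_c),  ω_s=0, ω_c=1
Stage 1: ω_r = 1 − (38/88)(0−1) = 63/44
  ⇒ ω_r¹/ω_c¹ = 63/44
Stage 2: N_ring = 22 + 2·11 = 44
Stage 2: 22(ω_s−ω_c) = −44(ω_r−ω_c),  ω_s=0, ω_r=1
Stage 2: 22(0−ω_c) = −44(1−ω_c)  ⇒  66ω_c = 44  ⇒  ω_c = 2/3
  ⇒ ω_c²/ω_r² = 2/3
Coupling ω_r² = ω_r¹ ⇒ overall = 63/44 × 2/3 = 21/22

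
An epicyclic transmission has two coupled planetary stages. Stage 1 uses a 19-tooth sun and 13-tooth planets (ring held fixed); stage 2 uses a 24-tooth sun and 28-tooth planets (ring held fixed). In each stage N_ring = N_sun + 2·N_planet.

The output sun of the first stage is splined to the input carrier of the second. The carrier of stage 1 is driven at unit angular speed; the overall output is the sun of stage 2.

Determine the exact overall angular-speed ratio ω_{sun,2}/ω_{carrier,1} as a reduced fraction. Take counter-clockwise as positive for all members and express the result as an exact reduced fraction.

832/57

Stage 1: N_ring = 19 + 2·13 = 45
Stage 1: 19(ω_s−ω_c) = −45(ω_r−ω_c),  ω_r=0, ω_c=1
Stage 1: ω_s = 1 − (45/19)(0−1) = 64/19
  ⇒ ω_s¹/ω_c¹ = 64/19
Stage 2: N_ring = 24 + 2·28 = 80
Stage 2: 24(ω_s−ω_c) = −80(ω_r−ω_c),  ω_r=0, ω_c=1
Stage 2: ω_s = 1 − (80/24)(0−1) = 13/3
  ⇒ ω_s²/ω_c² = 13/3
Coupling ω_c² = ω_s¹ ⇒ overall = 64/19 × 13/3 = 832/57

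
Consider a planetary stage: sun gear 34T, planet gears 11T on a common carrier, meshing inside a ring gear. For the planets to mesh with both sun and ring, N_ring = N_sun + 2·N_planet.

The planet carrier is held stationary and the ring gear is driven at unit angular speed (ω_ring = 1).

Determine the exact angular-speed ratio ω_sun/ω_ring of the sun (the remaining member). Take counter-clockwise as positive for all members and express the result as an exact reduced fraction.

-28/17

N_ring = 34 + 2·11 = 56
34(ω_s−ω_c) = −56(ω_r−ω_c),  ω_c=0, ω_r=1
ω_s = 0 − (56/34)(1−0) = -28/17
ω_s/ω_r = -28/17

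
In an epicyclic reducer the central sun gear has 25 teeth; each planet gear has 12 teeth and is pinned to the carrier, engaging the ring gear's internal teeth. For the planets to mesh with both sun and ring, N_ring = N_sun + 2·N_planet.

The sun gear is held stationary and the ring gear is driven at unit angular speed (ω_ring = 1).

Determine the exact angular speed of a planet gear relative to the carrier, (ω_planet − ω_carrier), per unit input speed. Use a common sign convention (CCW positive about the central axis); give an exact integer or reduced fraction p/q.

N_ring = 25 + 2·12 = 49
25(ω_s−ω_c) = −49(ω_r−ω_c),  ω_s=0, ω_r=1
25(0−ω_c) = −49(1−ω_c)  ⇒  74ω_c = 49  ⇒  ω_c = 49/74
sun–planet: 25·(0−49/74) = −12·(ω_p−ω_c)  ⇒  ω_p−ω_c = −(25/12)·(-49/74) = 1225/888

1225/888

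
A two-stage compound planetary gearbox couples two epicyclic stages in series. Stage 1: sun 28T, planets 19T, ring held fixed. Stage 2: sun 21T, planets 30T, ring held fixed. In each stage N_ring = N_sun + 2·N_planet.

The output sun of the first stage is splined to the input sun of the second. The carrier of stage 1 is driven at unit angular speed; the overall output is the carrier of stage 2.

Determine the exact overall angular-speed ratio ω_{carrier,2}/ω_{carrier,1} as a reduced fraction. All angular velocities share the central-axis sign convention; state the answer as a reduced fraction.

Stage 1: N_ring = 28 + 2·19 = 66
Stage 1: 28(ω_s−ω_c) = −66(ω_r−ω_c),  ω_r=0, ω_c=1
Stage 1: ω_s = 1 − (66/28)(0−1) = 47/14
  ⇒ ω_s¹/ω_c¹ = 47/14
Stage 2: N_ring = 21 + 2·30 = 81
Stage 2: 21(ω_s−ω_c) = −81(ω_r−ω_c),  ω_r=0, ω_s=1
Stage 2: 21(1−ω_c) = −81(0−ω_c)  ⇒  102ω_c = 21  ⇒  ω_c = 7/34
  ⇒ ω_c²/ω_s² = 7/34
Coupling ω_s² = ω_s¹ ⇒ overall = 47/14 × 7/34 = 47/68

47/68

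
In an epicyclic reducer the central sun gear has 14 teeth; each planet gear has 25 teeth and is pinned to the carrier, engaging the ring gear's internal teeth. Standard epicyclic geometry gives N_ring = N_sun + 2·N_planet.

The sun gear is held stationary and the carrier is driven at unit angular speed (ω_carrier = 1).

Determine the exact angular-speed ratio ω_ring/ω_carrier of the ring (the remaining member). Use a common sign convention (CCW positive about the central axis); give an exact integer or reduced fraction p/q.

N_ring = 14 + 2·25 = 64
14(ω_s−ω_c) = −64(ω_r−ω_c),  ω_s=0, ω_c=1
ω_r = 1 − (14/64)(0−1) = 39/32
ω_r/ω_c = 39/32

39/32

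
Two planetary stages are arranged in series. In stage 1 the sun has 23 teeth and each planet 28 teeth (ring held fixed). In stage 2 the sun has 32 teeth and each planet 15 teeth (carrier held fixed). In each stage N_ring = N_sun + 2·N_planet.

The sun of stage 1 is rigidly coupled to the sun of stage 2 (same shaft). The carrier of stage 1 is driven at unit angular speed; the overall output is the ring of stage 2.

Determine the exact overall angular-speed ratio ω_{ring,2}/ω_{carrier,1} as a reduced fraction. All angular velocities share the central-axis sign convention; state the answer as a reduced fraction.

Stage 1: N_ring = 23 + 2·28 = 79
Stage 1: 23(ω_s−ω_c) = −79(ω_r−ω_c),  ω_r=0, ω_c=1
Stage 1: ω_s = 1 − (79/23)(0−1) = 102/23
  ⇒ ω_s¹/ω_c¹ = 102/23
Stage 2: N_ring = 32 + 2·15 = 62
Stage 2: 32(ω_s−ω_c) = −62(ω_r−ω_c),  ω_c=0, ω_s=1
Stage 2: ω_r = 0 − (32/62)(1−0) = -16/31
  ⇒ ω_r²/ω_s² = -16/31
Coupling ω_s² = ω_s¹ ⇒ overall = 102/23 × -16/31 = -1632/713

-1632/713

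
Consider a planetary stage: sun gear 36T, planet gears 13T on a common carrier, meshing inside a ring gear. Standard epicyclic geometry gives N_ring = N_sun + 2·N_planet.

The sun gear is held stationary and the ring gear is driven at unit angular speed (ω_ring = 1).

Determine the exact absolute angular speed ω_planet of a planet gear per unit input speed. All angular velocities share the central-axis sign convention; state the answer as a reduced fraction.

N_ring = 36 + 2·13 = 62
36(ω_s−ω_c) = −62(ω_r−ω_c),  ω_s=0, ω_r=1
36(0−ω_c) = −62(1−ω_c)  ⇒  98ω_c = 62  ⇒  ω_c = 31/49
sun–planet: 36·(0−31/49) = −13·(ω_p−ω_c)  ⇒  ω_p−ω_c = −(36/13)·(-31/49) = 1116/637
ω_p = 31/49 + 1116/637 = 31/13

31/13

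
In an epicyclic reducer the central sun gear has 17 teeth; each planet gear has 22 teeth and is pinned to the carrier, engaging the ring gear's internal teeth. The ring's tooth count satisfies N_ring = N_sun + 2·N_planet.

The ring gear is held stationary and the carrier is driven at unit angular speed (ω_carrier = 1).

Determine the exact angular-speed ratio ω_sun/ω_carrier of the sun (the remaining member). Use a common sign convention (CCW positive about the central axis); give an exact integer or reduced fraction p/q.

N_ring = 17 + 2·22 = 61
17(ω_s−ω_c) = −61(ω_r−ω_c),  ω_r=0, ω_c=1
ω_s = 1 − (61/17)(0−1) = 78/17
ω_s/ω_c = 78/17

78/17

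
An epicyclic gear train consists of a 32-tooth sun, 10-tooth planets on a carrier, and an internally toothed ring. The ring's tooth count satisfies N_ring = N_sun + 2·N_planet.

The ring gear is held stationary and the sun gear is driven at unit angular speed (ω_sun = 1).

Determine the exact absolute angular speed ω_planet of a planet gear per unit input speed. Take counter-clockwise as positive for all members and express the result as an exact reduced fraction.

-8/5

N_ring = 32 + 2·10 = 52
32(ω_s−ω_c) = −52(ω_r−ω_c),  ω_r=0, ω_s=1
32(1−ω_c) = −52(0−ω_c)  ⇒  84ω_c = 32  ⇒  ω_c = 8/21
sun–planet: 32·(1−8/21) = −10·(ω_p−ω_c)  ⇒  ω_p−ω_c = −(32/10)·(13/21) = -208/105
ω_p = 8/21 − 208/105 = -8/5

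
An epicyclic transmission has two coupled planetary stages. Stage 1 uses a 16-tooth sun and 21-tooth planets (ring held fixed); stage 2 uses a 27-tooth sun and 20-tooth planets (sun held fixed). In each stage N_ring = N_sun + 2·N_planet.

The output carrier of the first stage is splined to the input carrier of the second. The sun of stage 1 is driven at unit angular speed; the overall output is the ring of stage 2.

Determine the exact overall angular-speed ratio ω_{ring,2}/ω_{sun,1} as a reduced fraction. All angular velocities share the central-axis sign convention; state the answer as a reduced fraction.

Stage 1: N_ring = 16 + 2·21 = 58
Stage 1: 16(ω_s−ω_c) = −58(ω_r−ω_c),  ω_r=0, ω_s=1
Stage 1: 16(1−ω_c) = −58(0−ω_c)  ⇒  74ω_c = 16  ⇒  ω_c = 8/37
  ⇒ ω_c¹/ω_s¹ = 8/37
Stage 2: N_ring = 27 + 2·20 = 67
Stage 2: 27(ω_s−ω_c) = −67(ω_r−ω_c),  ω_s=0, ω_c=1
Stage 2: ω_r = 1 − (27/67)(0−1) = 94/67
  ⇒ ω_r²/ω_c² = 94/67
Coupling ω_c² = ω_c¹ ⇒ overall = 8/37 × 94/67 = 752/2479

752/2479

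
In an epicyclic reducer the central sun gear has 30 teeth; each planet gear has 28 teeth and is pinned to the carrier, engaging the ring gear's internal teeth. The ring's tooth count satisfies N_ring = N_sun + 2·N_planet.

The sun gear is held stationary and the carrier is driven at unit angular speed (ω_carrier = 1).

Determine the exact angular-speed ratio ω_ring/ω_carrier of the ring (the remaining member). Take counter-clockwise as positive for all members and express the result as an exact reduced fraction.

58/43

N_ring = 30 + 2·28 = 86
30(ω_s−ω_c) = −86(ω_r−ω_c),  ω_s=0, ω_c=1
ω_r = 1 − (30/86)(0−1) = 58/43
ω_r/ω_c = 58/43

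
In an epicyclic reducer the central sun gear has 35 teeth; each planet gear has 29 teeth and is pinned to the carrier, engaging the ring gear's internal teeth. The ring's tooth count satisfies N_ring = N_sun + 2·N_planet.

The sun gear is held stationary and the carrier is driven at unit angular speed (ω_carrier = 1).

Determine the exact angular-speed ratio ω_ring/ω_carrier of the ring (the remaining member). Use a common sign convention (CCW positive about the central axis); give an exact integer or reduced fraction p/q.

128/93

N_ring = 35 + 2·29 = 93
35(ω_s−ω_c) = −93(ω_r−ω_c),  ω_s=0, ω_c=1
ω_r = 1 − (35/93)(0−1) = 128/93
ω_r/ω_c = 128/93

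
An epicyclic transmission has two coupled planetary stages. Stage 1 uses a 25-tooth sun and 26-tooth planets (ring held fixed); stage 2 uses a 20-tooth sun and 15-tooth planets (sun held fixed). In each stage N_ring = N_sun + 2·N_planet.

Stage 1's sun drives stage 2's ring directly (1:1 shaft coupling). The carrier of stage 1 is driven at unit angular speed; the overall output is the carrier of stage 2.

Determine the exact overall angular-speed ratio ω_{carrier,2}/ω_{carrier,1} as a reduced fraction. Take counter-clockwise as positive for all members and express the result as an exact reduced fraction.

Stage 1: N_ring = 25 + 2·26 = 77
Stage 1: 25(ω_s−ω_c) = −77(ω_r−ω_c),  ω_r=0, ω_c=1
Stage 1: ω_s = 1 − (77/25)(0−1) = 102/25
  ⇒ ω_s¹/ω_c¹ = 102/25
Stage 2: N_ring = 20 + 2·15 = 50
Stage 2: 20(ω_s−ω_c) = −50(ω_r−ω_c),  ω_s=0, ω_r=1
Stage 2: 20(0−ω_c) = −50(1−ω_c)  ⇒  70ω_c = 50  ⇒  ω_c = 5/7
  ⇒ ω_c²/ω_r² = 5/7
Coupling ω_r² = ω_s¹ ⇒ overall = 102/25 × 5/7 = 102/35

102/35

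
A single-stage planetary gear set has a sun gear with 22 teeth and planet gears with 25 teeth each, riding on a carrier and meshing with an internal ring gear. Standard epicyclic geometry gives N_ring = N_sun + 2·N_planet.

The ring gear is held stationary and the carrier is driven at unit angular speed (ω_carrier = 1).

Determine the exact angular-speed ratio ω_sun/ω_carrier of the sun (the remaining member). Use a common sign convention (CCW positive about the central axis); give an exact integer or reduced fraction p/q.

N_ring = 22 + 2·25 = 72
22(ω_s−ω_c) = −72(ω_r−ω_c),  ω_r=0, ω_c=1
ω_s = 1 − (72/22)(0−1) = 47/11
ω_s/ω_c = 47/11

47/11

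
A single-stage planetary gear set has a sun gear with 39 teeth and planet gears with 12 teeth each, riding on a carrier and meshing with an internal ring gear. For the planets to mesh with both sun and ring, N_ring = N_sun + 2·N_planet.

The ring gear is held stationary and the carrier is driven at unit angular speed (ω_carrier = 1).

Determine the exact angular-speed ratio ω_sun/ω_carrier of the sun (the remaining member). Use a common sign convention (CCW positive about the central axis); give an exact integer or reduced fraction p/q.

N_ring = 39 + 2·12 = 63
39(ω_s−ω_c) = −63(ω_r−ω_c),  ω_r=0, ω_c=1
ω_s = 1 − (63/39)(0−1) = 34/13
ω_s/ω_c = 34/13

34/13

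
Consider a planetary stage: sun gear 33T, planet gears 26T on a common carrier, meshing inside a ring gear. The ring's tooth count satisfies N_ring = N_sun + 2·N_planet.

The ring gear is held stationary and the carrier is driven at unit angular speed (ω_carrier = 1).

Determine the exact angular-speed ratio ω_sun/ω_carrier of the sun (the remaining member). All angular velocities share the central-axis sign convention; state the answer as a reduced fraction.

118/33

N_ring = 33 + 2·26 = 85
33(ω_s−ω_c) = −85(ω_r−ω_c),  ω_r=0, ω_c=1
ω_s = 1 − (85/33)(0−1) = 118/33
ω_s/ω_c = 118/33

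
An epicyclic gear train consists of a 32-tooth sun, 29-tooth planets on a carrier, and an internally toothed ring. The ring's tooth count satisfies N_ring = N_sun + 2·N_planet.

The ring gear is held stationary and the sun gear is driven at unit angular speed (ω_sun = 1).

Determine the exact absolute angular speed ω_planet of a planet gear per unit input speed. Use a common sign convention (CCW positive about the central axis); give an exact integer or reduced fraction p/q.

N_ring = 32 + 2·29 = 90
32(ω_s−ω_c) = −90(ω_r−ω_c),  ω_r=0, ω_s=1
32(1−ω_c) = −90(0−ω_c)  ⇒  122ω_c = 32  ⇒  ω_c = 16/61
sun–planet: 32·(1−16/61) = −29·(ω_p−ω_c)  ⇒  ω_p−ω_c = −(32/29)·(45/61) = -1440/1769
ω_p = 16/61 − 1440/1769 = -16/29

-16/29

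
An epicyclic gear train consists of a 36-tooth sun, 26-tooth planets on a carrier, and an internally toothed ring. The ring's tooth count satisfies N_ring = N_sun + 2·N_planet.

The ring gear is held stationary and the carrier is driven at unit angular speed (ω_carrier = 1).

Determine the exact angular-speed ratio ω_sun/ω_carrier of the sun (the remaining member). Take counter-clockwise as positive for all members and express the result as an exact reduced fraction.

N_ring = 36 + 2·26 = 88
36(ω_s−ω_c) = −88(ω_r−ω_c),  ω_r=0, ω_c=1
ω_s = 1 − (88/36)(0−1) = 31/9
ω_s/ω_c = 31/9

31/9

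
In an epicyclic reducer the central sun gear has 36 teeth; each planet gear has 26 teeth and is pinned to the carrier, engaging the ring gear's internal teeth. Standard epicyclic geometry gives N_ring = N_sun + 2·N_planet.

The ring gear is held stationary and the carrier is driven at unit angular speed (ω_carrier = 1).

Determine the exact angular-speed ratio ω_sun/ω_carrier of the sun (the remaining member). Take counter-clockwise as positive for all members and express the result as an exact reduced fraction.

31/9

N_ring = 36 + 2·26 = 88
36(ω_s−ω_c) = −88(ω_r−ω_c),  ω_r=0, ω_c=1
ω_s = 1 − (88/36)(0−1) = 31/9
ω_s/ω_c = 31/9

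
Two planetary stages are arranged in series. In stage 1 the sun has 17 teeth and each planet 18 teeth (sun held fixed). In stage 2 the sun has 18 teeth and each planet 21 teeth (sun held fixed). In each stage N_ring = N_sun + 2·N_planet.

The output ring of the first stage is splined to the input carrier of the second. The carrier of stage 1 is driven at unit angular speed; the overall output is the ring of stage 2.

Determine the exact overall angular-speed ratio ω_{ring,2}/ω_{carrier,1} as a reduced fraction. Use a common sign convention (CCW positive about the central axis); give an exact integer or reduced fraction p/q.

Stage 1: N_ring = 17 + 2·18 = 53
Stage 1: 17(ω_s−ω_c) = −53(ω_r−ω_c),  ω_s=0, ω_c=1
Stage 1: ω_r = 1 − (17/53)(0−1) = 70/53
  ⇒ ω_r¹/ω_c¹ = 70/53
Stage 2: N_ring = 18 + 2·21 = 60
Stage 2: 18(ω_s−ω_c) = −60(ω_r−ω_c),  ω_s=0, ω_c=1
Stage 2: ω_r = 1 − (18/60)(0−1) = 13/10
  ⇒ ω_r²/ω_c² = 13/10
Coupling ω_c² = ω_r¹ ⇒ overall = 70/53 × 13/10 = 91/53

91/53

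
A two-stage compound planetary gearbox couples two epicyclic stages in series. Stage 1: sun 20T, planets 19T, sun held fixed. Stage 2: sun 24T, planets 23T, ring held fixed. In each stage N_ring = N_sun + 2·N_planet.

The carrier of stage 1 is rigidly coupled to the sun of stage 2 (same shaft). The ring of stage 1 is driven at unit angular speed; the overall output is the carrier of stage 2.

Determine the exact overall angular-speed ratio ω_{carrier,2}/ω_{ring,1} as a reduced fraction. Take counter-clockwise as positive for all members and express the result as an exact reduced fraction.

Stage 1: N_ring = 20 + 2·19 = 58
Stage 1: 20(ω_s−ω_c) = −58(ω_r−ω_c),  ω_s=0, ω_r=1
Stage 1: 20(0−ω_c) = −58(1−ω_c)  ⇒  78ω_c = 58  ⇒  ω_c = 29/39
  ⇒ ω_c¹/ω_r¹ = 29/39
Stage 2: N_ring = 24 + 2·23 = 70
Stage 2: 24(ω_s−ω_c) = −70(ω_r−ω_c),  ω_r=0, ω_s=1
Stage 2: 24(1−ω_c) = −70(0−ω_c)  ⇒  94ω_c = 24  ⇒  ω_c = 12/47
  ⇒ ω_c²/ω_s² = 12/47
Coupling ω_s² = ω_c¹ ⇒ overall = 29/39 × 12/47 = 116/611

116/611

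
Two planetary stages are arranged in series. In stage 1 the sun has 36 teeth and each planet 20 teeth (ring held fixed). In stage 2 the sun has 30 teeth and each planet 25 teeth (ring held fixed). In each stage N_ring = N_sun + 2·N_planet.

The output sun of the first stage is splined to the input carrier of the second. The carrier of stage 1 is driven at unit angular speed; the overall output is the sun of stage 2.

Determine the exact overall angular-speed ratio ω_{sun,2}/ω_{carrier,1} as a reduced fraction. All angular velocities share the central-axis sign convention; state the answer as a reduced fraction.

Stage 1: N_ring = 36 + 2·20 = 76
Stage 1: 36(ω_s−ω_c) = −76(ω_r−ω_c),  ω_r=0, ω_c=1
Stage 1: ω_s = 1 − (76/36)(0−1) = 28/9
  ⇒ ω_s¹/ω_c¹ = 28/9
Stage 2: N_ring = 30 + 2·25 = 80
Stage 2: 30(ω_s−ω_c) = −80(ω_r−ω_c),  ω_r=0, ω_c=1
Stage 2: ω_s = 1 − (80/30)(0−1) = 11/3
  ⇒ ω_s²/ω_c² = 11/3
Coupling ω_c² = ω_s¹ ⇒ overall = 28/9 × 11/3 = 308/27

308/27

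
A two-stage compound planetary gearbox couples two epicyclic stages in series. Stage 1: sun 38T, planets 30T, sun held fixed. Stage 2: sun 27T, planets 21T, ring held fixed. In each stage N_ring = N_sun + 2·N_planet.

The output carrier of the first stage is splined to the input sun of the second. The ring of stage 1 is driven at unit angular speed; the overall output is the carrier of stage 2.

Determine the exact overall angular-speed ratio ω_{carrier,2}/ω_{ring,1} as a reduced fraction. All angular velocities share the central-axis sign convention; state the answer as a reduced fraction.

441/2176

Stage 1: N_ring = 38 + 2·30 = 98
Stage 1: 38(ω_s−ω_c) = −98(ω_r−ω_c),  ω_s=0, ω_r=1
Stage 1: 38(0−ω_c) = −98(1−ω_c)  ⇒  136ω_c = 98  ⇒  ω_c = 49/68
  ⇒ ω_c¹/ω_r¹ = 49/68
Stage 2: N_ring = 27 + 2·21 = 69
Stage 2: 27(ω_s−ω_c) = −69(ω_r−ω_c),  ω_r=0, ω_s=1
Stage 2: 27(1−ω_c) = −69(0−ω_c)  ⇒  96ω_c = 27  ⇒  ω_c = 9/32
  ⇒ ω_c²/ω_s² = 9/32
Coupling ω_s² = ω_c¹ ⇒ overall = 49/68 × 9/32 = 441/2176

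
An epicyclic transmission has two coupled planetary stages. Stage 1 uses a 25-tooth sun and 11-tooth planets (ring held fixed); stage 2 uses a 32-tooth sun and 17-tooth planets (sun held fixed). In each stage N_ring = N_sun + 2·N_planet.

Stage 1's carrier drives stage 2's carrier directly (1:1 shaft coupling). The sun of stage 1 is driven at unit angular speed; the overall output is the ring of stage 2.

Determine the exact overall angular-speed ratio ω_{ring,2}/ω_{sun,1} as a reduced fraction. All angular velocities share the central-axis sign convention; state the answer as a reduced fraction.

1225/2376

Stage 1: N_ring = 25 + 2·11 = 47
Stage 1: 25(ω_s−ω_c) = −47(ω_r−ω_c),  ω_r=0, ω_s=1
Stage 1: 25(1−ω_c) = −47(0−ω_c)  ⇒  72ω_c = 25  ⇒  ω_c = 25/72
  ⇒ ω_c¹/ω_s¹ = 25/72
Stage 2: N_ring = 32 + 2·17 = 66
Stage 2: 32(ω_s−ω_c) = −66(ω_r−ω_c),  ω_s=0, ω_c=1
Stage 2: ω_r = 1 − (32/66)(0−1) = 49/33
  ⇒ ω_r²/ω_c² = 49/33
Coupling ω_c² = ω_c¹ ⇒ overall = 25/72 × 49/33 = 1225/2376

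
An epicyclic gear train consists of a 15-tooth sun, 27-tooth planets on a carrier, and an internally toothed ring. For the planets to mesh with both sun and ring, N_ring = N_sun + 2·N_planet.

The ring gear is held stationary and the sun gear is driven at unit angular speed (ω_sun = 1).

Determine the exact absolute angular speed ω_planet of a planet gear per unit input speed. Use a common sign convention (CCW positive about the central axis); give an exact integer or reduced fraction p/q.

-5/18

N_ring = 15 + 2·27 = 69
15(ω_s−ω_c) = −69(ω_r−ω_c),  ω_r=0, ω_s=1
15(1−ω_c) = −69(0−ω_c)  ⇒  84ω_c = 15  ⇒  ω_c = 5/28
sun–planet: 15·(1−5/28) = −27·(ω_p−ω_c)  ⇒  ω_p−ω_c = −(15/27)·(23/28) = -115/252
ω_p = 5/28 − 115/252 = -5/18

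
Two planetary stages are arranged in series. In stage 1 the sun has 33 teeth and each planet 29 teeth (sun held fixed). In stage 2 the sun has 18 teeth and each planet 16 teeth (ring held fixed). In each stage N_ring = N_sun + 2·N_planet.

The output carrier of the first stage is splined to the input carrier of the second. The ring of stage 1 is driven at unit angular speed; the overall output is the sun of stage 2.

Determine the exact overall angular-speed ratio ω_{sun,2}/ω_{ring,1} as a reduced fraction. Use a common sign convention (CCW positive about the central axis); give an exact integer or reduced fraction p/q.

1547/558

Stage 1: N_ring = 33 + 2·29 = 91
Stage 1: 33(ω_s−ω_c) = −91(ω_r−ω_c),  ω_s=0, ω_r=1
Stage 1: 33(0−ω_c) = −91(1−ω_c)  ⇒  124ω_c = 91  ⇒  ω_c = 91/124
  ⇒ ω_c¹/ω_r¹ = 91/124
Stage 2: N_ring = 18 + 2·16 = 50
Stage 2: 18(ω_s−ω_c) = −50(ω_r−ω_c),  ω_r=0, ω_c=1
Stage 2: ω_s = 1 − (50/18)(0−1) = 34/9
  ⇒ ω_s²/ω_c² = 34/9
Coupling ω_c² = ω_c¹ ⇒ overall = 91/124 × 34/9 = 1547/558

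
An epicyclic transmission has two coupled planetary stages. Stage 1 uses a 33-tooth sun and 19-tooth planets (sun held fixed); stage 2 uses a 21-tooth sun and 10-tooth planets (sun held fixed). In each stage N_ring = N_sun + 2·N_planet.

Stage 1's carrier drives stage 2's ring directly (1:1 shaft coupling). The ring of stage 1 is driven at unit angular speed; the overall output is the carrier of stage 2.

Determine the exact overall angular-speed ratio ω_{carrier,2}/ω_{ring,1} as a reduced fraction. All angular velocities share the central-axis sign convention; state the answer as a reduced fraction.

2911/6448

Stage 1: N_ring = 33 + 2·19 = 71
Stage 1: 33(ω_s−ω_c) = −71(ω_r−ω_c),  ω_s=0, ω_r=1
Stage 1: 33(0−ω_c) = −71(1−ω_c)  ⇒  104ω_c = 71  ⇒  ω_c = 71/104
  ⇒ ω_c¹/ω_r¹ = 71/104
Stage 2: N_ring = 21 + 2·10 = 41
Stage 2: 21(ω_s−ω_c) = −41(ω_r−ω_c),  ω_s=0, ω_r=1
Stage 2: 21(0−ω_c) = −41(1−ω_c)  ⇒  62ω_c = 41  ⇒  ω_c = 41/62
  ⇒ ω_c²/ω_r² = 41/62
Coupling ω_r² = ω_c¹ ⇒ overall = 71/104 × 41/62 = 2911/6448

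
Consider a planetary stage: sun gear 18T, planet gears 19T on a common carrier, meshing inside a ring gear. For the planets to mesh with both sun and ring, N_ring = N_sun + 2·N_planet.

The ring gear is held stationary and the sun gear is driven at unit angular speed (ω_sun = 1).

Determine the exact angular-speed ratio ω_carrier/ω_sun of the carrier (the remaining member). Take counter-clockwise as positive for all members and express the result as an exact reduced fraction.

N_ring = 18 + 2·19 = 56
18(ω_s−ω_c) = −56(ω_r−ω_c),  ω_r=0, ω_s=1
18(1−ω_c) = −56(0−ω_c)  ⇒  74ω_c = 18  ⇒  ω_c = 9/37
ω_c/ω_s = 9/37

9/37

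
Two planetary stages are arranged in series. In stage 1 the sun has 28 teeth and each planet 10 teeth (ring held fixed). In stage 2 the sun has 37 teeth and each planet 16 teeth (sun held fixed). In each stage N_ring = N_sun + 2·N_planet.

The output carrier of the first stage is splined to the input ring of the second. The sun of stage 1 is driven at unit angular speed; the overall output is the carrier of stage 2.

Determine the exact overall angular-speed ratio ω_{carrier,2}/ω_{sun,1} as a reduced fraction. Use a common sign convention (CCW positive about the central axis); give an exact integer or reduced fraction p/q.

Stage 1: N_ring = 28 + 2·10 = 48
Stage 1: 28(ω_s−ω_c) = −48(ω_r−ω_c),  ω_r=0, ω_s=1
Stage 1: 28(1−ω_c) = −48(0−ω_c)  ⇒  76ω_c = 28  ⇒  ω_c = 7/19
  ⇒ ω_c¹/ω_s¹ = 7/19
Stage 2: N_ring = 37 + 2·16 = 69
Stage 2: 37(ω_s−ω_c) = −69(ω_r−ω_c),  ω_s=0, ω_r=1
Stage 2: 37(0−ω_c) = −69(1−ω_c)  ⇒  106ω_c = 69  ⇒  ω_c = 69/106
  ⇒ ω_c²/ω_r² = 69/106
Coupling ω_r² = ω_c¹ ⇒ overall = 7/19 × 69/106 = 483/2014

483/2014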